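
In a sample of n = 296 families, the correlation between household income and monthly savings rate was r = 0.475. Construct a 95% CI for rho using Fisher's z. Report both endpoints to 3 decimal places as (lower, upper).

Fisher z: z_r = atanh(r) = ½·ln((1+0.475)/(1−0.475)) = 0.516508
SE(z) = 1/√(n−3) = 1/√293 = 0.058421
95% ⇒ z* = 1.960; margin = 1.960·0.058421 = 0.114505
CI on z-scale: (0.402003, 0.631013)
Back-transform: tanh(0.402003) = 0.381662, tanh(0.631013) = 0.558749

(0.382, 0.559)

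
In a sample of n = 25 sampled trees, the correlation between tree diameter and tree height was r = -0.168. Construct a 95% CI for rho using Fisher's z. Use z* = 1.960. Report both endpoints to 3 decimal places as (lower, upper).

(-0.528, 0.243)

Fisher z: z_r = atanh(r) = ½·ln((1+(-0.168))/(1−(-0.168))) = -0.169608
SE(z) = 1/√(n−3) = 1/√22 = 0.213201
95% ⇒ z* = 1.960; margin = 1.960·0.213201 = 0.417874
CI on z-scale: (-0.587482, 0.248266)
Back-transform: tanh(-0.587482) = -0.528082, tanh(0.248266) = 0.243288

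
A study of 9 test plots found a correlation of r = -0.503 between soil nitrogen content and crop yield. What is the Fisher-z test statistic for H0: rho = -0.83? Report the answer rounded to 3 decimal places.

z_r = atanh(-0.503) = -0.553314,  z_0 = atanh(-0.83) = -1.188136
SE = 1/√(n−3) = 1/√6 = 0.408248
z = (z_r − z_0)/SE = (-0.553314 − (-1.188136)) / 0.408248 = 0.634822 / 0.408248 = 1.555

1.555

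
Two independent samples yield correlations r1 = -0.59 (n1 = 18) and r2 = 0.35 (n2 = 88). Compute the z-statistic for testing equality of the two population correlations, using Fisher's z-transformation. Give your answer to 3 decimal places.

Fisher z-transforms: z1 = atanh(-0.59) = -0.677666, z2 = atanh(0.35) = 0.365444; difference d = -1.043110
Var(d) = 1/15 + 1/85 = 0.0666667 + 0.0117647 = 0.0784314
z = d/√Var(d) = -1.043110 / √0.0784314 = -1.043110 / 0.280056 = -3.725

-3.725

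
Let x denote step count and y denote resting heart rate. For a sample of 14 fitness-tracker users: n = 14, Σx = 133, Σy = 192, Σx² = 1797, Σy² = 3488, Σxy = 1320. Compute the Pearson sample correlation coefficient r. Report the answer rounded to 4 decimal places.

Numerator: nΣxy − (Σx)(Σy) = 14·1320 − (133)(192) = -7056
Denominator: √[(nΣx²−(Σx)²)(nΣy²−(Σy)²)]
  nΣx²−(Σx)² = 14·1797 − 17689 = 7469;  nΣy²−(Σy)² = 14·3488 − 36864 = 11968
  √(7469·11968) = √89388992 = 9454.5752
r = -7056 / 9454.5752 = -0.7463

-0.7463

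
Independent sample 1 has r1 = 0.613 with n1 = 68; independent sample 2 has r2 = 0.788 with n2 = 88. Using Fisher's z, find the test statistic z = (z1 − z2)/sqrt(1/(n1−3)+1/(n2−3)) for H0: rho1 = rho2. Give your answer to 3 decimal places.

Fisher z-transforms: z1 = atanh(0.613) = 0.713713, z2 = atanh(0.788) = 1.066133; difference d = -0.352420
Var(d) = 1/65 + 1/85 = 0.0153846 + 0.0117647 = 0.0271493
z = d/√Var(d) = -0.352420 / √0.0271493 = -0.352420 / 0.164770 = -2.139

-2.139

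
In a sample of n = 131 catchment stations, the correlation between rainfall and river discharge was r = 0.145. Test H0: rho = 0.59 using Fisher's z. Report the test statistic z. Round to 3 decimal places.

Fisher z: atanh(0.145) = 0.146029, atanh(0.59) = 0.677666
z = (z_r − z_0)·√(n−3) = (0.146029 − 0.677666)·√128 = -0.531637 · 11.313708 = -6.015

-6.015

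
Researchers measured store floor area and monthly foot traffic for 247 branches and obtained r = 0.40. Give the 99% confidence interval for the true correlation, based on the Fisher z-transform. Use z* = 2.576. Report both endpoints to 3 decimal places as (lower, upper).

Fisher z: z_r = atanh(r) = ½·ln((1+0.40)/(1−0.40)) = 0.423649
SE(z) = 1/√(n−3) = 1/√244 = 0.064018
99% ⇒ z* = 2.576; margin = 2.576·0.064018 = 0.164910
CI on z-scale: (0.258739, 0.588559)
Back-transform: tanh(0.258739) = 0.253116, tanh(0.588559) = 0.528858

(0.253, 0.529)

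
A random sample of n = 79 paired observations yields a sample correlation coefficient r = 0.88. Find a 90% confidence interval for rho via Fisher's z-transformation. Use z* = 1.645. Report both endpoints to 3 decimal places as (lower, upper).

z_r = atanh(0.88) = 1.375768;  SE = 1/√(n−3) = 1/√76 = 0.114708
z-limits: 1.375768 ± 1.645·0.114708 = 1.375768 ± 0.188695 = [1.187073, 1.564463]
ρ-limits: (tanh 1.187073, tanh 1.564463) = (0.830, 0.916)

(0.830, 0.916)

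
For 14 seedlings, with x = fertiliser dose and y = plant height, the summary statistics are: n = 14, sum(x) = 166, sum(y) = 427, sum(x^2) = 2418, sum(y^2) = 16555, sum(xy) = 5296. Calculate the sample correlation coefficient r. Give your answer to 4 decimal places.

Numerator: nΣxy − (Σx)(Σy) = 14·5296 − (166)(427) = 3262
Denominator: √[(nΣx²−(Σx)²)(nΣy²−(Σy)²)]
  nΣx²−(Σx)² = 14·2418 − 27556 = 6296;  nΣy²−(Σy)² = 14·16555 − 182329 = 49441
  √(6296·49441) = √311280536 = 17643.1442
r = 3262 / 17643.1442 = 0.1849

0.1849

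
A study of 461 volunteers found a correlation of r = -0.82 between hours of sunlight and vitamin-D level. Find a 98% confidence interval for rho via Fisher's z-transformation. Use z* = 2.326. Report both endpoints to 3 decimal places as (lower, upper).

z_r = atanh(-0.82) = -1.156817;  SE = 1/√(n−3) = 1/√458 = 0.046727
z-limits: -1.156817 ± 2.326·0.046727 = -1.156817 ± 0.108687 = [-1.265504, -1.048130]
ρ-limits: (tanh -1.265504, tanh -1.048130) = (-0.853, -0.781)

(-0.853, -0.781)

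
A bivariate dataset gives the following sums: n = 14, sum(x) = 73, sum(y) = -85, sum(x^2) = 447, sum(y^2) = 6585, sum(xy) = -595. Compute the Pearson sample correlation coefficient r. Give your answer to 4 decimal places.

Numerator: nΣxy − (Σx)(Σy) = 14·(-595) − (73)(-85) = -2125
Denominator: √[(nΣx²−(Σx)²)(nΣy²−(Σy)²)]
  nΣx²−(Σx)² = 14·447 − 5329 = 929;  nΣy²−(Σy)² = 14·6585 − 7225 = 84965
  √(929·84965) = √78932485 = 8884.3956
r = -2125 / 8884.3956 = -0.2392

-0.2392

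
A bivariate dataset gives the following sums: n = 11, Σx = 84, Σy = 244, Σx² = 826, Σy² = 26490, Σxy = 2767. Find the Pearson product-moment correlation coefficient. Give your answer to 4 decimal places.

Numerator: nΣxy − (Σx)(Σy) = 11·2767 − (84)(244) = 9941
Denominator: √[(nΣx²−(Σx)²)(nΣy²−(Σy)²)]
  nΣx²−(Σx)² = 11·826 − 7056 = 2030;  nΣy²−(Σy)² = 11·26490 − 59536 = 231854
  √(2030·231854) = √470663620 = 21694.7832
r = 9941 / 21694.7832 = 0.4582

0.4582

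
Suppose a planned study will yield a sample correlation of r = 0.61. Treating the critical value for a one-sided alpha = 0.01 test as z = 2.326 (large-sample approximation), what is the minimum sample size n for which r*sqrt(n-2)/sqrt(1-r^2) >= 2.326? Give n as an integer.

12

Need r·√(n−2)/√(1−r²) ≥ 2.326
√(n−2) ≥ 2.326·√(1−0.3721) / 0.61 = 2.326·0.792401 / 0.61 = 3.0215
n−2 ≥ 9.1295  ⇒  n ≥ 11.1295
Smallest integer n = 12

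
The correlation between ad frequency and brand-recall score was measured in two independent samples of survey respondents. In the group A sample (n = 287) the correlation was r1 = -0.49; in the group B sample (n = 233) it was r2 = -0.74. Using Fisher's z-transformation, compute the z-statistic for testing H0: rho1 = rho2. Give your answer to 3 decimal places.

Fisher z-transforms: z1 = atanh(-0.49) = -0.536060, z2 = atanh(-0.74) = -0.950479; difference d = 0.414419
Var(d) = 1/284 + 1/230 = 0.0035211 + 0.0043478 = 0.0078689
z = d/√Var(d) = 0.414419 / √0.0078689 = 0.414419 / 0.088707 = 4.672

4.672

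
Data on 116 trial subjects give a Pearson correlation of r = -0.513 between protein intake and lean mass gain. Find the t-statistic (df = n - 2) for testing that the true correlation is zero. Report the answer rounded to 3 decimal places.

-6.381

t = r·√(n−2) / √(1−r²) with r = -0.513, n = 116
  = -0.513·√114 / √(1 − 0.263169)
  = -0.513·10.677078 / 0.858389
  = -5.477341 / 0.858389 = -6.381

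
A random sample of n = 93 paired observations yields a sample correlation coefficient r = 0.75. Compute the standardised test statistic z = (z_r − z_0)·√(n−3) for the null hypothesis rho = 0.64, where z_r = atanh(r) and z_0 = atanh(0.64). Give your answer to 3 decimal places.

Fisher z: atanh(0.75) = 0.972955, atanh(0.64) = 0.758174
z = (z_r − z_0)·√(n−3) = (0.972955 − 0.758174)·√90 = 0.214781 · 9.486833 = 2.038

2.038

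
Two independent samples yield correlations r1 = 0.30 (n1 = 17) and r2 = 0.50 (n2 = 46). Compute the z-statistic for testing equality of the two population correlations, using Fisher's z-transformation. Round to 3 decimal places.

Fisher z-transforms: z1 = atanh(0.30) = 0.309520, z2 = atanh(0.50) = 0.549306; difference d = -0.239786
Var(d) = 1/14 + 1/43 = 0.0714286 + 0.0232558 = 0.0946844
z = d/√Var(d) = -0.239786 / √0.0946844 = -0.239786 / 0.307708 = -0.779

-0.779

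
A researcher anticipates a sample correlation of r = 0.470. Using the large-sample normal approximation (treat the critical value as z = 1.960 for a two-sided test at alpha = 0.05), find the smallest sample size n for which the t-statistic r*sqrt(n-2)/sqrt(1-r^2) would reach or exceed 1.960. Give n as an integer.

Need r·√(n−2)/√(1−r²) ≥ 1.960
√(n−2) ≥ 1.960·√(1−0.220900) / 0.470 = 1.960·0.882666 / 0.470 = 3.6809
n−2 ≥ 13.5490  ⇒  n ≥ 15.5490
Smallest integer n = 16

16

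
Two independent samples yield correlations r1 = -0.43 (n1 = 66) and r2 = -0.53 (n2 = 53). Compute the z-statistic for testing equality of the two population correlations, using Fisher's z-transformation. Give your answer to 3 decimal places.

0.688

Fisher z-transforms: z1 = atanh(-0.43) = -0.459897, z2 = atanh(-0.53) = -0.590145; difference d = 0.130248
Var(d) = 1/63 + 1/50 = 0.0158730 + 0.0200000 = 0.0358730
z = d/√Var(d) = 0.130248 / √0.0358730 = 0.130248 / 0.189402 = 0.688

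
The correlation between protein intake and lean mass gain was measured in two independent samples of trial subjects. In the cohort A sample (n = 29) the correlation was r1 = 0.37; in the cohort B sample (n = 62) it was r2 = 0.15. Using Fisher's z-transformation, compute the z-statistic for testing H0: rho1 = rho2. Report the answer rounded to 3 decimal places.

1.008

Fisher z-transforms: z1 = atanh(0.37) = 0.388423, z2 = atanh(0.15) = 0.151140; difference d = 0.237283
Var(d) = 1/26 + 1/59 = 0.0384615 + 0.0169492 = 0.0554107
z = d/√Var(d) = 0.237283 / √0.0554107 = 0.237283 / 0.235395 = 1.008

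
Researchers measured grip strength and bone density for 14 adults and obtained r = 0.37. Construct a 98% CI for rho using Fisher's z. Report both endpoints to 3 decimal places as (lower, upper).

(-0.303, 0.797)

Fisher z: z_r = atanh(r) = ½·ln((1+0.37)/(1−0.37)) = 0.388423
SE(z) = 1/√(n−3) = 1/√11 = 0.301511
98% ⇒ z* = 2.326; margin = 2.326·0.301511 = 0.701315
CI on z-scale: (-0.312892, 1.089738)
Back-transform: tanh(-0.312892) = -0.303066, tanh(1.089738) = 0.796782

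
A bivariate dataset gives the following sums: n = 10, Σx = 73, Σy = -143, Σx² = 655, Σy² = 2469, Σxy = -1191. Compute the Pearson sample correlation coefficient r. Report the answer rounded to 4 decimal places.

-0.6464

Numerator: nΣxy − (Σx)(Σy) = 10·(-1191) − (73)(-143) = -1471
Denominator: √[(nΣx²−(Σx)²)(nΣy²−(Σy)²)]
  nΣx²−(Σx)² = 10·655 − 5329 = 1221;  nΣy²−(Σy)² = 10·2469 − 20449 = 4241
  √(1221·4241) = √5178261 = 2275.5793
r = -1471 / 2275.5793 = -0.6464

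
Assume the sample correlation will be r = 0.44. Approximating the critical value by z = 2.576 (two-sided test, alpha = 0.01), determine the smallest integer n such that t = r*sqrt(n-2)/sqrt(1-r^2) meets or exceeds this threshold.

30

Need r·√(n−2)/√(1−r²) ≥ 2.576
√(n−2) ≥ 2.576·√(1−0.1936) / 0.44 = 2.576·0.897998 / 0.44 = 5.2574
n−2 ≥ 27.6403  ⇒  n ≥ 29.6403
Smallest integer n = 30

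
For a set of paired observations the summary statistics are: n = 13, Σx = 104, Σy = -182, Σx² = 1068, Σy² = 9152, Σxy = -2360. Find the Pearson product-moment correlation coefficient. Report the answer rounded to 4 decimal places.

-0.7241

Numerator: nΣxy − (Σx)(Σy) = 13·(-2360) − (104)(-182) = -11752
Denominator: √[(nΣx²−(Σx)²)(nΣy²−(Σy)²)]
  nΣx²−(Σx)² = 13·1068 − 10816 = 3068;  nΣy²−(Σy)² = 13·9152 − 33124 = 85852
  √(3068·85852) = √263393936 = 16229.4158
r = -11752 / 16229.4158 = -0.7241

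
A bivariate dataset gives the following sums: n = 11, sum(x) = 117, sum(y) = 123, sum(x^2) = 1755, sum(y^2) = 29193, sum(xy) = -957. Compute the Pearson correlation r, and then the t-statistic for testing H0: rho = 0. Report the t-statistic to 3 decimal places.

-2.256

S_xy = nΣxy − ΣxΣy = 11·(-957) − 117·123 = -10527 − 14391 = -24918
S_xx = nΣx² − (Σx)² = 11·1755 − 117² = 19305 − 13689 = 5616
S_yy = nΣy² − (Σy)² = 11·29193 − 123² = 321123 − 15129 = 305994
r = S_xy / √(S_xx·S_yy) = -24918 / √(5616·305994) = -24918 / √1718462304 = -24918 / 41454.3400 = -0.6011
t = r·√(n−2)/√(1−r²) = -0.6011·√9 / √(1−0.361321) = -1.803300 / 0.799174 = -2.256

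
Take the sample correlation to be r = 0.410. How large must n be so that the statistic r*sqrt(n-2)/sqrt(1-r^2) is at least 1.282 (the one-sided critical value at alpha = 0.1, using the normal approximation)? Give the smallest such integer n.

11

r√(n−2)/√(1−r²) ≥ 1.282  ⇔  n−2 ≥ (1.282)²·(1−r²)/r²
(1−r²)/r² = (1−0.168100)/0.168100 = 4.9488
n ≥ 2 + 1.643524·4.9488 = 2 + 8.1335 = 10.1335
⌈10.1335⌉ = 11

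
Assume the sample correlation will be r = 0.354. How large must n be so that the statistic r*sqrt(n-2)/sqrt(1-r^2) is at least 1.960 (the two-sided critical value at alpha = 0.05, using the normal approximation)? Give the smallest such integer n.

29

r√(n−2)/√(1−r²) ≥ 1.960  ⇔  n−2 ≥ (1.960)²·(1−r²)/r²
(1−r²)/r² = (1−0.125316)/0.125316 = 6.9798
n ≥ 2 + 3.8416·6.9798 = 2 + 26.8136 = 28.8136
⌈28.8136⌉ = 29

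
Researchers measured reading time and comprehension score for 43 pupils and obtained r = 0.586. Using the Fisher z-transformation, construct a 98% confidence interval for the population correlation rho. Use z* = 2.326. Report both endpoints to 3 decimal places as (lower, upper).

(0.295, 0.778)

Fisher z: z_r = atanh(r) = ½·ln((1+0.586)/(1−0.586)) = 0.671552
SE(z) = 1/√(n−3) = 1/√40 = 0.158114
98% ⇒ z* = 2.326; margin = 2.326·0.158114 = 0.367773
CI on z-scale: (0.303779, 1.039325)
Back-transform: tanh(0.303779) = 0.294767, tanh(1.039325) = 0.777621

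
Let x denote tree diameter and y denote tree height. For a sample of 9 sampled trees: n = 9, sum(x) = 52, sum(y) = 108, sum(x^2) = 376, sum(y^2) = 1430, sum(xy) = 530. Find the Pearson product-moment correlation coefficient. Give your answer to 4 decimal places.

S_xy = nΣxy − ΣxΣy = 9·530 − 52·108 = 4770 − 5616 = -846
S_xx = nΣx² − (Σx)² = 9·376 − 52² = 3384 − 2704 = 680
S_yy = nΣy² − (Σy)² = 9·1430 − 108² = 12870 − 11664 = 1206
r = S_xy / √(S_xx·S_yy) = -846 / √(680·1206) = -846 / √820080 = -846 / 905.5827 = -0.9342

-0.9342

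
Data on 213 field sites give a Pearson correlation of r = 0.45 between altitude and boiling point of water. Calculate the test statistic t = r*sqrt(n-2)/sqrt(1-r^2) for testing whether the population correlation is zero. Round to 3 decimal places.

7.320

t = r·√(n−2) / √(1−r²) with r = 0.45, n = 213
  = 0.45·√211 / √(1 − 0.2025)
  = 0.45·14.525839 / 0.893029
  = 6.536628 / 0.893029 = 7.320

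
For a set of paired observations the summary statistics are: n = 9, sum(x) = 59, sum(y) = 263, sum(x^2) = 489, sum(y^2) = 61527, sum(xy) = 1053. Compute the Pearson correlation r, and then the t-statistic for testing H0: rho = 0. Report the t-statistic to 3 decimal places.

S_xy = nΣxy − ΣxΣy = 9·1053 − 59·263 = 9477 − 15517 = -6040
S_xx = nΣx² − (Σx)² = 9·489 − 59² = 4401 − 3481 = 920
S_yy = nΣy² − (Σy)² = 9·61527 − 263² = 553743 − 69169 = 484574
r = S_xy / √(S_xx·S_yy) = -6040 / √(920·484574) = -6040 / √445808080 = -6040 / 21114.1678 = -0.2861
t = r·√(n−2)/√(1−r²) = -0.2861·√7 / √(1−0.081853) = -0.756949 / 0.958200 = -0.790

-0.790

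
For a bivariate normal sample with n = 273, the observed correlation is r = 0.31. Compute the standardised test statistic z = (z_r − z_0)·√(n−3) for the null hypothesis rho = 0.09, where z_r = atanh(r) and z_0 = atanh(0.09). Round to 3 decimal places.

Fisher z: atanh(0.31) = 0.320545, atanh(0.09) = 0.090244
z = (z_r − z_0)·√(n−3) = (0.320545 − 0.090244)·√270 = 0.230301 · 16.431677 = 3.784

3.784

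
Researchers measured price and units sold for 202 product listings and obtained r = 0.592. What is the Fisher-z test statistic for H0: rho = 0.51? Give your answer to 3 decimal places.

1.665

Fisher z: atanh(0.592) = 0.680740, atanh(0.51) = 0.562730
z = (z_r − z_0)·√(n−3) = (0.680740 − 0.562730)·√199 = 0.118010 · 14.106736 = 1.665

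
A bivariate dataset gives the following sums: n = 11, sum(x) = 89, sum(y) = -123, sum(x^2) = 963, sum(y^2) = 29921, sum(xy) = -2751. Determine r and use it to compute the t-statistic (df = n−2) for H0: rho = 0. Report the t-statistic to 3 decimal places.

-2.684

Numerator: nΣxy − (Σx)(Σy) = 11·(-2751) − (89)(-123) = -19314
Denominator: √[(nΣx²−(Σx)²)(nΣy²−(Σy)²)]
  nΣx²−(Σx)² = 11·963 − 7921 = 2672;  nΣy²−(Σy)² = 11·29921 − 15129 = 314002
  √(2672·314002) = √839013344 = 28965.7271
r = -19314 / 28965.7271 = -0.6668
t = r·√(n−2)/√(1−r²) = -0.6668·√9 / √(1−0.444622) = -2.000400 / 0.745237 = -2.684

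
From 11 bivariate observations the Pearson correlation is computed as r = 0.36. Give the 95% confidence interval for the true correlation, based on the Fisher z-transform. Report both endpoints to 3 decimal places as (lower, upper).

(-0.306, 0.789)

z_r = atanh(0.36) = 0.376886;  SE = 1/√(n−3) = 1/√8 = 0.353553
z-limits: 0.376886 ± 1.960·0.353553 = 0.376886 ± 0.692964 = [-0.316078, 1.069850]
ρ-limits: (tanh -0.316078, tanh 1.069850) = (-0.306, 0.789)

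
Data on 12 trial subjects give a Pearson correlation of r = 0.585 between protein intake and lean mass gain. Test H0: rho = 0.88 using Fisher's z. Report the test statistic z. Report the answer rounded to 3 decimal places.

-2.117

Fisher z: atanh(0.585) = 0.670031, atanh(0.88) = 1.375768
z = (z_r − z_0)·√(n−3) = (0.670031 − 1.375768)·√9 = -0.705737 · 3.000000 = -2.117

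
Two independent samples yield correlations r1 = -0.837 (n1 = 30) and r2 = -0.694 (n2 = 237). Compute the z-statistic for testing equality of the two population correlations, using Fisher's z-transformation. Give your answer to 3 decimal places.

-1.749

z1 = atanh(-0.837) = -1.211069,  z2 = atanh(-0.694) = -0.855631
SE = √(1/(n1−3) + 1/(n2−3)) = √(1/27 + 1/234) = √(0.0370370 + 0.0042735) = √0.0413105 = 0.203250
z = (z1 − z2)/SE = (-1.211069 − (-0.855631)) / 0.203250 = -0.355438 / 0.203250 = -1.749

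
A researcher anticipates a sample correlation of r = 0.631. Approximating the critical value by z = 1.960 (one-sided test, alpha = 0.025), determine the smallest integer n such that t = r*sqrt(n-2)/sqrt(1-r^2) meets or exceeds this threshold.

r√(n−2)/√(1−r²) ≥ 1.960  ⇔  n−2 ≥ (1.960)²·(1−r²)/r²
(1−r²)/r² = (1−0.398161)/0.398161 = 1.5115
n ≥ 2 + 3.8416·1.5115 = 2 + 5.8066 = 7.8066
⌈7.8066⌉ = 8

8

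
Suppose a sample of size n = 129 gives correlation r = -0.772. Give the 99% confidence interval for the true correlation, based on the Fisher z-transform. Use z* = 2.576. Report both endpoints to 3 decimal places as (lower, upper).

(-0.850, -0.662)

Fisher z: z_r = atanh(r) = ½·ln((1+(-0.772))/(1−(-0.772))) = -1.025259
SE(z) = 1/√(n−3) = 1/√126 = 0.089087
99% ⇒ z* = 2.576; margin = 2.576·0.089087 = 0.229488
CI on z-scale: (-1.254747, -0.795771)
Back-transform: tanh(-1.254747) = -0.849609, tanh(-0.795771) = -0.661666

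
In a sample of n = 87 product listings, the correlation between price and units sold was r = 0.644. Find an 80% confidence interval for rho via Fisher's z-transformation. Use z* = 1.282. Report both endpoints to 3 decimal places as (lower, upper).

(0.555, 0.719)

Fisher z: z_r = atanh(r) = ½·ln((1+0.644)/(1−0.644)) = 0.764978
SE(z) = 1/√(n−3) = 1/√84 = 0.109109
80% ⇒ z* = 1.282; margin = 1.282·0.109109 = 0.139878
CI on z-scale: (0.625100, 0.904856)
Back-transform: tanh(0.625100) = 0.554669, tanh(0.904856) = 0.718654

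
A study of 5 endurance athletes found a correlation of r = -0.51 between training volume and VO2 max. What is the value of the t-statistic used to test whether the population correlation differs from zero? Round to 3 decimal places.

-1.027

1 − r² = 1 − 0.2601 = 0.7399;  √(1−r²) = 0.860174
√(n−2) = √3 = 1.732051
t = r·√(n−2)/√(1−r²) = -0.51 · 1.732051 / 0.860174 = -1.027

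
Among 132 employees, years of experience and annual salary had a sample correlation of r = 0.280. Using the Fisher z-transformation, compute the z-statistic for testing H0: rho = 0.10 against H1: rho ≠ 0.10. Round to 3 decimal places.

Fisher z: atanh(0.280) = 0.287682, atanh(0.10) = 0.100335
z = (z_r − z_0)·√(n−3) = (0.287682 − 0.100335)·√129 = 0.187347 · 11.357817 = 2.128

2.128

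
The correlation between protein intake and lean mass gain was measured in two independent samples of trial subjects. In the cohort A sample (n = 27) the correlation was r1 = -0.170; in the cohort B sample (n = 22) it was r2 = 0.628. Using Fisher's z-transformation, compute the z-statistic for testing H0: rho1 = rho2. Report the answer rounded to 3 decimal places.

Fisher z-transforms: z1 = atanh(-0.170) = -0.171667, z2 = atanh(0.628) = 0.738107; difference d = -0.909774
Var(d) = 1/24 + 1/19 = 0.0416667 + 0.0526316 = 0.0942983
z = d/√Var(d) = -0.909774 / √0.0942983 = -0.909774 / 0.307080 = -2.963

-2.963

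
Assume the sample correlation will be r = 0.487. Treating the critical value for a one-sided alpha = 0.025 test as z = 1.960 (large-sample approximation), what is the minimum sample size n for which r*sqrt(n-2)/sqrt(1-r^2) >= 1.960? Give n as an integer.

15

r√(n−2)/√(1−r²) ≥ 1.960  ⇔  n−2 ≥ (1.960)²·(1−r²)/r²
(1−r²)/r² = (1−0.237169)/0.237169 = 3.2164
n ≥ 2 + 3.8416·3.2164 = 2 + 12.3561 = 14.3561
⌈14.3561⌉ = 15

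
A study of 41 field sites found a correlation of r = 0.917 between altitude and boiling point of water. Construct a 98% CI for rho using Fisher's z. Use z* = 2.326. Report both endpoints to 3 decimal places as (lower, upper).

(0.831, 0.960)

z_r = atanh(0.917) = 1.569838;  SE = 1/√(n−3) = 1/√38 = 0.162221
z-limits: 1.569838 ± 2.326·0.162221 = 1.569838 ± 0.377326 = [1.192512, 1.947164]
ρ-limits: (tanh 1.192512, tanh 1.947164) = (0.831, 0.960)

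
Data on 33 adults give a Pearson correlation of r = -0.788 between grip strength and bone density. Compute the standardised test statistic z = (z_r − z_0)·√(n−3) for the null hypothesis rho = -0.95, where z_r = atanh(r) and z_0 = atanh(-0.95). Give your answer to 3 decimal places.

4.194

Fisher z: atanh(-0.788) = -1.066133, atanh(-0.95) = -1.831781
z = (z_r − z_0)·√(n−3) = (-1.066133 − (-1.831781))·√30 = 0.765648 · 5.477226 = 4.194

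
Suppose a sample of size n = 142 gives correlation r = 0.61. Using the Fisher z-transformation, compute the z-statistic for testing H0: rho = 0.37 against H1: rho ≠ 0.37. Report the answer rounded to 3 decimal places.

Fisher z: atanh(0.61) = 0.708921, atanh(0.37) = 0.388423
z = (z_r − z_0)·√(n−3) = (0.708921 − 0.388423)·√139 = 0.320498 · 11.789826 = 3.779

3.779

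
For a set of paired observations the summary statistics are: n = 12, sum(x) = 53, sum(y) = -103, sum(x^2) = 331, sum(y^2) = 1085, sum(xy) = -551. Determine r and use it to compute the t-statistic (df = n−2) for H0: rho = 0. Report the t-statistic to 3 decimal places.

-3.003

Numerator: nΣxy − (Σx)(Σy) = 12·(-551) − (53)(-103) = -1153
Denominator: √[(nΣx²−(Σx)²)(nΣy²−(Σy)²)]
  nΣx²−(Σx)² = 12·331 − 2809 = 1163;  nΣy²−(Σy)² = 12·1085 − 10609 = 2411
  √(1163·2411) = √2803993 = 1674.5128
r = -1153 / 1674.5128 = -0.6886
t = r·√(n−2)/√(1−r²) = -0.6886·√10 / √(1−0.474170) = -2.177544 / 0.725141 = -3.003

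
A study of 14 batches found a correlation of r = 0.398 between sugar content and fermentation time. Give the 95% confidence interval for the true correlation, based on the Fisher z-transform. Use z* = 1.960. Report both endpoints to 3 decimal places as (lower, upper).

Fisher z: z_r = atanh(r) = ½·ln((1+0.398)/(1−0.398)) = 0.421270
SE(z) = 1/√(n−3) = 1/√11 = 0.301511
95% ⇒ z* = 1.960; margin = 1.960·0.301511 = 0.590962
CI on z-scale: (-0.169692, 1.012232)
Back-transform: tanh(-0.169692) = -0.168082, tanh(1.012232) = 0.766684

(-0.168, 0.767)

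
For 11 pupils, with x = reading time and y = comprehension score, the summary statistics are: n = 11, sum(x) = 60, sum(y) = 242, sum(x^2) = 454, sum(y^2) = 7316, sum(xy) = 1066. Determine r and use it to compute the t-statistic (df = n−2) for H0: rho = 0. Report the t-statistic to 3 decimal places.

Numerator: nΣxy − (Σx)(Σy) = 11·1066 − (60)(242) = -2794
Denominator: √[(nΣx²−(Σx)²)(nΣy²−(Σy)²)]
  nΣx²−(Σx)² = 11·454 − 3600 = 1394;  nΣy²−(Σy)² = 11·7316 − 58564 = 21912
  √(1394·21912) = √30545328 = 5526.7828
r = -2794 / 5526.7828 = -0.5055
t = r·√(n−2)/√(1−r²) = -0.5055·√9 / √(1−0.255530) = -1.516500 / 0.862827 = -1.758

-1.758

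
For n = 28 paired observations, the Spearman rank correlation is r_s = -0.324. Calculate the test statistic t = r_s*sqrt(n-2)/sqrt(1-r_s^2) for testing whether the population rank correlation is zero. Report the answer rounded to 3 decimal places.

1 − r_s² = 1 − 0.104976 = 0.895024;  √(1−r_s²) = 0.946057
√(n−2) = √26 = 5.099020
t = r_s·√(n−2)/√(1−r_s²) = -0.324 · 5.099020 / 0.946057 = -1.746

-1.746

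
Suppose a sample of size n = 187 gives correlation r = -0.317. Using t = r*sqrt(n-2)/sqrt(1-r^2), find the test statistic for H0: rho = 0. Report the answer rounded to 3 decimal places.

-4.546

t = r·√(n−2) / √(1−r²) with r = -0.317, n = 187
  = -0.317·√185 / √(1 − 0.100489)
  = -0.317·13.601471 / 0.948426
  = -4.311666 / 0.948426 = -4.546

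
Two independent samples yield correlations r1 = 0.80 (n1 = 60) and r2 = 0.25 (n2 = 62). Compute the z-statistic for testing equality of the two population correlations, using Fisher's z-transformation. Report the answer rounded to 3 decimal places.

4.540

Fisher z-transforms: z1 = atanh(0.80) = 1.098612, z2 = atanh(0.25) = 0.255413; difference d = 0.843199
Var(d) = 1/57 + 1/59 = 0.0175439 + 0.0169492 = 0.0344931
z = d/√Var(d) = 0.843199 / √0.0344931 = 0.843199 / 0.185723 = 4.540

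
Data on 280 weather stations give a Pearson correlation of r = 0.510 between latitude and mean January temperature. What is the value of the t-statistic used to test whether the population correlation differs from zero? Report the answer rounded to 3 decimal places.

1 − r² = 1 − 0.260100 = 0.739900;  √(1−r²) = 0.860174
√(n−2) = √278 = 16.673332
t = r·√(n−2)/√(1−r²) = 0.510 · 16.673332 / 0.860174 = 9.886

9.886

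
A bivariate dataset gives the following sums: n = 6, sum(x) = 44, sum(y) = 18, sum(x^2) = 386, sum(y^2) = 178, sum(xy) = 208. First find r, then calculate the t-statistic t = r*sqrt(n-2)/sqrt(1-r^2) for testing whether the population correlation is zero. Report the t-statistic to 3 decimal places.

3.335

S_xy = nΣxy − ΣxΣy = 6·208 − 44·18 = 1248 − 792 = 456
S_xx = nΣx² − (Σx)² = 6·386 − 44² = 2316 − 1936 = 380
S_yy = nΣy² − (Σy)² = 6·178 − 18² = 1068 − 324 = 744
r = S_xy / √(S_xx·S_yy) = 456 / √(380·744) = 456 / √282720 = 456 / 531.7142 = 0.8576
t = r·√(n−2)/√(1−r²) = 0.8576·√4 / √(1−0.735478) = 1.715200 / 0.514317 = 3.335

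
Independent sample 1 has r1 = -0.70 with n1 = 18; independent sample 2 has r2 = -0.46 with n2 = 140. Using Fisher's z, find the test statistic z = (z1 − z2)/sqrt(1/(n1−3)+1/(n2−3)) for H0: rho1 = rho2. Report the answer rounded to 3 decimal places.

Fisher z-transforms: z1 = atanh(-0.70) = -0.867301, z2 = atanh(-0.46) = -0.497311; difference d = -0.369990
Var(d) = 1/15 + 1/137 = 0.0666667 + 0.0072993 = 0.0739660
z = d/√Var(d) = -0.369990 / √0.0739660 = -0.369990 / 0.271967 = -1.360

-1.360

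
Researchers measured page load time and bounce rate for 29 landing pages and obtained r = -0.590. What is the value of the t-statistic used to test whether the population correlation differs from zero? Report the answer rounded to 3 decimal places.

t = r·√(n−2) / √(1−r²) with r = -0.590, n = 29
  = -0.590·√27 / √(1 − 0.348100)
  = -0.590·5.196152 / 0.807403
  = -3.065730 / 0.807403 = -3.797

-3.797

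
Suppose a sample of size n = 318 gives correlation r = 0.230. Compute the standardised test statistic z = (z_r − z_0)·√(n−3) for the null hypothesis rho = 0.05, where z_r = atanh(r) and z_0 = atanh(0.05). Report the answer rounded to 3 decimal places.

3.268

Fisher z: atanh(0.230) = 0.234189, atanh(0.05) = 0.050042
z = (z_r − z_0)·√(n−3) = (0.234189 − 0.050042)·√315 = 0.184147 · 17.748239 = 3.268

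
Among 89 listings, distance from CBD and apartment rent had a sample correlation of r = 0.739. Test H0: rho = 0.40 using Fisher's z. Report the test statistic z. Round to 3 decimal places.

4.865

Fisher z: atanh(0.739) = 0.948273, atanh(0.40) = 0.423649
z = (z_r − z_0)·√(n−3) = (0.948273 − 0.423649)·√86 = 0.524624 · 9.273618 = 4.865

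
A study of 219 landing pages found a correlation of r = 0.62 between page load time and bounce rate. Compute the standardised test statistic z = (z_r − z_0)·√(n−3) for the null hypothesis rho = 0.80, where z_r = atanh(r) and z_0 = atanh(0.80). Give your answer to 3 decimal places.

-5.491

Fisher z: atanh(0.62) = 0.725005, atanh(0.80) = 1.098612
z = (z_r − z_0)·√(n−3) = (0.725005 − 1.098612)·√216 = -0.373607 · 14.696938 = -5.491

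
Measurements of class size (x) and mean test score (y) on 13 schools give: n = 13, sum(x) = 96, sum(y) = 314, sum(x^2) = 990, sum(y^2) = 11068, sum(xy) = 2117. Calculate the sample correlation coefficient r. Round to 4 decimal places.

Numerator: nΣxy − (Σx)(Σy) = 13·2117 − (96)(314) = -2623
Denominator: √[(nΣx²−(Σx)²)(nΣy²−(Σy)²)]
  nΣx²−(Σx)² = 13·990 − 9216 = 3654;  nΣy²−(Σy)² = 13·11068 − 98596 = 45288
  √(3654·45288) = √165482352 = 12863.9944
r = -2623 / 12863.9944 = -0.2039

-0.2039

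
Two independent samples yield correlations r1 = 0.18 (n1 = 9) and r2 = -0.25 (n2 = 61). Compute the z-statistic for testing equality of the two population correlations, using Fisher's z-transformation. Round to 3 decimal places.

z1 = atanh(0.18) = 0.181983,  z2 = atanh(-0.25) = -0.255413
SE = √(1/(n1−3) + 1/(n2−3)) = √(1/6 + 1/58) = √(0.1666667 + 0.0172414) = √0.1839081 = 0.428845
z = (z1 − z2)/SE = (0.181983 − (-0.255413)) / 0.428845 = 0.437396 / 0.428845 = 1.020

1.020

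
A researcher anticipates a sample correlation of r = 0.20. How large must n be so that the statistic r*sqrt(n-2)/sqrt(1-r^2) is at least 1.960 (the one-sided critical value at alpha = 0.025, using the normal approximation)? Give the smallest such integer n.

r√(n−2)/√(1−r²) ≥ 1.960  ⇔  n−2 ≥ (1.960)²·(1−r²)/r²
(1−r²)/r² = (1−0.0400)/0.0400 = 24.0000
n ≥ 2 + 3.8416·24.0000 = 2 + 92.1984 = 94.1984
⌈94.1984⌉ = 95

95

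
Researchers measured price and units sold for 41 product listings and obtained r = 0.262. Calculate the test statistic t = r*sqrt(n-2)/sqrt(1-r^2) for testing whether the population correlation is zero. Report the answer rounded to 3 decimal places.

1.695

1 − r² = 1 − 0.068644 = 0.931356;  √(1−r²) = 0.965068
√(n−2) = √39 = 6.244998
t = r·√(n−2)/√(1−r²) = 0.262 · 6.244998 / 0.965068 = 1.695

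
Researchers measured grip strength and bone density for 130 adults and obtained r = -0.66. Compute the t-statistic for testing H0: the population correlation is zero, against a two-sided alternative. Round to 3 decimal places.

-9.939

t = r·√(n−2) / √(1−r²) with r = -0.66, n = 130
  = -0.66·√128 / √(1 − 0.4356)
  = -0.66·11.313708 / 0.751266
  = -7.467047 / 0.751266 = -9.939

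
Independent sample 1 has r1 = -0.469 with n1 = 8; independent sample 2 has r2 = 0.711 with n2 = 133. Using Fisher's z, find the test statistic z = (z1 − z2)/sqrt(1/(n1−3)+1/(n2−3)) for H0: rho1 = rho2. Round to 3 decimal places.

Fisher z-transforms: z1 = atanh(-0.469) = -0.508788, z2 = atanh(0.711) = 0.889203; difference d = -1.397991
Var(d) = 1/5 + 1/130 = 0.2000000 + 0.0076923 = 0.2076923
z = d/√Var(d) = -1.397991 / √0.2076923 = -1.397991 / 0.455733 = -3.068

-3.068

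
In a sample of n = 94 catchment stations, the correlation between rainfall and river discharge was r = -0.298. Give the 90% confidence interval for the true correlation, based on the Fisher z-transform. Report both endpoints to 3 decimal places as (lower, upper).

z_r = atanh(-0.298) = -0.307323;  SE = 1/√(n−3) = 1/√91 = 0.104828
z-limits: -0.307323 ± 1.645·0.104828 = -0.307323 ± 0.172442 = [-0.479765, -0.134881]
ρ-limits: (tanh -0.479765, tanh -0.134881) = (-0.446, -0.134)

(-0.446, -0.134)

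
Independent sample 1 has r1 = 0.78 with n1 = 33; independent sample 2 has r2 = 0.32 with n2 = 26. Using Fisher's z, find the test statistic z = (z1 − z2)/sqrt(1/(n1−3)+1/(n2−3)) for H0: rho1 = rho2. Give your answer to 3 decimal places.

2.575

Fisher z-transforms: z1 = atanh(0.78) = 1.045371, z2 = atanh(0.32) = 0.331647; difference d = 0.713724
Var(d) = 1/30 + 1/23 = 0.0333333 + 0.0434783 = 0.0768116
z = d/√Var(d) = 0.713724 / √0.0768116 = 0.713724 / 0.277149 = 2.575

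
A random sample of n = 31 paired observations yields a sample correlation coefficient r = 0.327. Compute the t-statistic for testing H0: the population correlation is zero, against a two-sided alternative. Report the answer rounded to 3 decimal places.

t = r·√(n−2) / √(1−r²) with r = 0.327, n = 31
  = 0.327·√29 / √(1 − 0.106929)
  = 0.327·5.385165 / 0.945024
  = 1.760949 / 0.945024 = 1.863

1.863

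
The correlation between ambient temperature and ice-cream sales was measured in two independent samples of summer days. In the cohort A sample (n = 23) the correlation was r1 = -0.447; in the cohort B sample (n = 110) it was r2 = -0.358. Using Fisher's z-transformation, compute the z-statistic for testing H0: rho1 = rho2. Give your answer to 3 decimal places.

-0.437

z1 = atanh(-0.447) = -0.480945,  z2 = atanh(-0.358) = -0.374590
SE = √(1/(n1−3) + 1/(n2−3)) = √(1/20 + 1/107) = √(0.0500000 + 0.0093458) = √0.0593458 = 0.243610
z = (z1 − z2)/SE = (-0.480945 − (-0.374590)) / 0.243610 = -0.106355 / 0.243610 = -0.437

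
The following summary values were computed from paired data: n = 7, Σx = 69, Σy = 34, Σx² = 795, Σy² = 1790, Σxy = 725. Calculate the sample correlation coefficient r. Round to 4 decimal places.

S_xy = nΣxy − ΣxΣy = 7·725 − 69·34 = 5075 − 2346 = 2729
S_xx = nΣx² − (Σx)² = 7·795 − 69² = 5565 − 4761 = 804
S_yy = nΣy² − (Σy)² = 7·1790 − 34² = 12530 − 1156 = 11374
r = S_xy / √(S_xx·S_yy) = 2729 / √(804·11374) = 2729 / √9144696 = 2729 / 3024.0198 = 0.9024

0.9024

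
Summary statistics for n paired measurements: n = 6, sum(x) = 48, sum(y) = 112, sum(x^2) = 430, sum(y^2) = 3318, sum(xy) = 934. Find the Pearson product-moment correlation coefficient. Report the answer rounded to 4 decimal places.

0.1599

Numerator: nΣxy − (Σx)(Σy) = 6·934 − (48)(112) = 228
Denominator: √[(nΣx²−(Σx)²)(nΣy²−(Σy)²)]
  nΣx²−(Σx)² = 6·430 − 2304 = 276;  nΣy²−(Σy)² = 6·3318 − 12544 = 7364
  √(276·7364) = √2032464 = 1425.6451
r = 228 / 1425.6451 = 0.1599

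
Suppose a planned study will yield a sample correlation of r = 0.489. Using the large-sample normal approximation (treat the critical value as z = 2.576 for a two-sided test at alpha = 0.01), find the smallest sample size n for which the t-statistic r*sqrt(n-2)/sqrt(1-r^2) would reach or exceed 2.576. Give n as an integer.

24

Need r·√(n−2)/√(1−r²) ≥ 2.576
√(n−2) ≥ 2.576·√(1−0.239121) / 0.489 = 2.576·0.872284 / 0.489 = 4.5951
n−2 ≥ 21.1149  ⇒  n ≥ 23.1149
Smallest integer n = 24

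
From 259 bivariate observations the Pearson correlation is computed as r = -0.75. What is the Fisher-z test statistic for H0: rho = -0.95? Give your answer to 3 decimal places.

13.741

z_r = atanh(-0.75) = -0.972955,  z_0 = atanh(-0.95) = -1.831781
SE = 1/√(n−3) = 1/√256 = 0.062500
z = (z_r − z_0)/SE = (-0.972955 − (-1.831781)) / 0.062500 = 0.858826 / 0.062500 = 13.741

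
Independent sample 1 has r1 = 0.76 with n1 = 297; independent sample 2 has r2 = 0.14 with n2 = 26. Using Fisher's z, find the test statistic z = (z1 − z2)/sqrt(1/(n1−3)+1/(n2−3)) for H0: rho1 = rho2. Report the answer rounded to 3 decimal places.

3.950

Fisher z-transforms: z1 = atanh(0.76) = 0.996215, z2 = atanh(0.14) = 0.140926; difference d = 0.855289
Var(d) = 1/294 + 1/23 = 0.0034014 + 0.0434783 = 0.0468797
z = d/√Var(d) = 0.855289 / √0.0468797 = 0.855289 / 0.216517 = 3.950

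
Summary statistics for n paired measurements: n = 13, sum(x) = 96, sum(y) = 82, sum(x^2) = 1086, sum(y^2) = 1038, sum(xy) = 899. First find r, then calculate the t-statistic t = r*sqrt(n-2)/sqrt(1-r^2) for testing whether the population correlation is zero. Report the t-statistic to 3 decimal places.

S_xy = nΣxy − ΣxΣy = 13·899 − 96·82 = 11687 − 7872 = 3815
S_xx = nΣx² − (Σx)² = 13·1086 − 96² = 14118 − 9216 = 4902
S_yy = nΣy² − (Σy)² = 13·1038 − 82² = 13494 − 6724 = 6770
r = S_xy / √(S_xx·S_yy) = 3815 / √(4902·6770) = 3815 / √33186540 = 3815 / 5760.7760 = 0.6622
t = r·√(n−2)/√(1−r²) = 0.6622·√11 / √(1−0.438509) = 2.196269 / 0.749327 = 2.931

2.931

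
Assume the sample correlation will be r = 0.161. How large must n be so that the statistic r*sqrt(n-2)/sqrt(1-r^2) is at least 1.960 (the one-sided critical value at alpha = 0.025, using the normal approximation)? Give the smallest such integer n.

147

r√(n−2)/√(1−r²) ≥ 1.960  ⇔  n−2 ≥ (1.960)²·(1−r²)/r²
(1−r²)/r² = (1−0.025921)/0.025921 = 37.5788
n ≥ 2 + 3.8416·37.5788 = 2 + 144.3627 = 146.3627
⌈146.3627⌉ = 147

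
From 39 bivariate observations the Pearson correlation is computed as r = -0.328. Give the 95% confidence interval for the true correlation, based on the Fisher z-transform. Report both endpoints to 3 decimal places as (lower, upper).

(-0.583, -0.014)

z_r = atanh(-0.328) = -0.340585;  SE = 1/√(n−3) = 1/√36 = 0.166667
z-limits: -0.340585 ± 1.960·0.166667 = -0.340585 ± 0.326667 = [-0.667252, -0.013918]
ρ-limits: (tanh -0.667252, tanh -0.013918) = (-0.583, -0.014)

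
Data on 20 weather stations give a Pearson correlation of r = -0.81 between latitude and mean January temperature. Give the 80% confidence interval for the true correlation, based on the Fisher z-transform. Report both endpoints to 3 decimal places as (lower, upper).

z_r = atanh(-0.81) = -1.127029;  SE = 1/√(n−3) = 1/√17 = 0.242536
z-limits: -1.127029 ± 1.282·0.242536 = -1.127029 ± 0.310931 = [-1.437960, -0.816098]
ρ-limits: (tanh -1.437960, tanh -0.816098) = (-0.893, -0.673)

(-0.893, -0.673)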